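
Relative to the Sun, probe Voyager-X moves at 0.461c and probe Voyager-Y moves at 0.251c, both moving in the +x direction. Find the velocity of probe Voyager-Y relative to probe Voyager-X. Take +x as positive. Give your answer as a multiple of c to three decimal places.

β_A = 0.461, β_B = 0.251.
Transform to A's frame with the inverse velocity-addition law: u' = (u − v)/(1 − uv/c²), taking u = β_B and v = β_A.
u' = (0.251 − 0.461) / (1 − (0.461)(0.251)) = -0.2100/0.8843 = -0.2375.

-0.237c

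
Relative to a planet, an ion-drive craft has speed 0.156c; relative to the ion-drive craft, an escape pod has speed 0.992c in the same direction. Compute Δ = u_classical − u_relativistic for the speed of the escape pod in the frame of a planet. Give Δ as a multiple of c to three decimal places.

Galilean: u_cl = 0.992 + 0.156 = 1.1480.
Relativistic: u_rel = (0.992 + 0.156) / (1 + 0.992·0.156) = 1.1480/1.1548 = 0.9942.
Δ = 1.1480 − 0.9942 = 0.1538.
(The classical prediction exceeds c; the relativistic result does not.)

Δ = 0.154c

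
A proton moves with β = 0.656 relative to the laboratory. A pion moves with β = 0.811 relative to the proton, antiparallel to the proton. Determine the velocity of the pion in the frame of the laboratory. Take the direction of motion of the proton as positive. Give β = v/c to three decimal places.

With v = 0.656 and u' = -0.811 (in units of c),
u = (u' + v)/(1 + u'v/c²):
u = (-0.811 + 0.656) / (1 + (-0.811)·0.656) = -0.1550/0.4680 = -0.3312

β = -0.331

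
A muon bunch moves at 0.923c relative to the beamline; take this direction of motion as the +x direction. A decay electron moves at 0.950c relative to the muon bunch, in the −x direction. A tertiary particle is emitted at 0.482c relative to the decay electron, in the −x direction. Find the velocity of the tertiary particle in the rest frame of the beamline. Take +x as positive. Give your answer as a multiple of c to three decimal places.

Apply u = (u' + v)/(1 + u'v/c²) successively, working outward toward the beamline.
Start: velocity of the muon bunch relative to the beamline = 0.9230c.
Compose with the decay electron (u' = -0.950 in the muon bunch frame): u_1 = (-0.950 + 0.923) / (1 + (-0.950)·0.923) = -0.0270/0.1231 = -0.2192.
Compose with the tertiary particle (u' = -0.482 in the decay electron frame): u_2 = (-0.482 + (-0.219)) / (1 + (-0.482)·(-0.219)) = -0.7012/1.1057 = -0.6342.

-0.634c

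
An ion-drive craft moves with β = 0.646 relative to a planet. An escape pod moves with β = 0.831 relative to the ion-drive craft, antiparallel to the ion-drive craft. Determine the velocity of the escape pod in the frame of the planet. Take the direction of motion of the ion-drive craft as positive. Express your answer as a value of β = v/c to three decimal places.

β = -0.399

With v = 0.646 and u' = -0.831 (in units of c),
u = (u' + v)/(1 + u'v/c²):
u = (-0.831 + 0.646) / (1 + (-0.831)·0.646) = -0.1850/0.4632 = -0.3994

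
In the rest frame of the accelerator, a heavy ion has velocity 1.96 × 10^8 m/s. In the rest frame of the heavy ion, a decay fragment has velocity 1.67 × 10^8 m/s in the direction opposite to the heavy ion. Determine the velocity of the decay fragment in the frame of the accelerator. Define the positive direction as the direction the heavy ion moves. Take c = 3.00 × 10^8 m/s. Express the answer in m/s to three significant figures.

In units of c (dividing by 3.00 × 10^8 m/s): v = 0.653, u' = -0.557.
u = (u' + v)/(1 + u'v/c²):
u = (-0.557 + 0.653) / (1 + (-0.557)·0.653) = 0.0967/0.6363 = 0.1519
Converting back: u = 0.1519 × 3.00 × 10^8 m/s.

+4.56 × 10^7 m/s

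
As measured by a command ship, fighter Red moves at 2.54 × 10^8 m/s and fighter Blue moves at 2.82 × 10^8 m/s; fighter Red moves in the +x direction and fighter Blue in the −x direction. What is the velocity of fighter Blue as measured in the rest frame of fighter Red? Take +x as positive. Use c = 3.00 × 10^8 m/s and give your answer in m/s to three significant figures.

β_A = 0.847, β_B = -0.940 (dividing each by c = 3.00 × 10^8 m/s).
Transform to A's frame with the inverse velocity-addition law: u' = (u − v)/(1 − uv/c²), taking u = β_B and v = β_A.
u' = (-0.940 − 0.847) / (1 − (0.847)(-0.940)) = -1.7867/1.7959 = -0.9949.
u' = -0.9949 × 3.00 × 10^8 m/s.

-2.98 × 10^8 m/s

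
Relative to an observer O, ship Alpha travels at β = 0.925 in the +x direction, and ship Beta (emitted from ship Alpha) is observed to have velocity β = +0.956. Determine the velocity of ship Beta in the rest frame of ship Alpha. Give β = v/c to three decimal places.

β = +0.268

Invert the composition law: u' = (u − v)/(1 − uv/c²).
u' = (0.956 − 0.925) / (1 − (0.956)(0.925)) = 0.0310/0.1157 = 0.2679.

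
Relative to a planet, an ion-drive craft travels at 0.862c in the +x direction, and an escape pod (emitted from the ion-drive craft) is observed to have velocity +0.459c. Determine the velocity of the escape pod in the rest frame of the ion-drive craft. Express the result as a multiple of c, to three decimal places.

Invert the composition law: u' = (u − v)/(1 − uv/c²).
u' = (0.459 − 0.862) / (1 − (0.459)(0.862)) = -0.4030/0.6043 = -0.6668.

-0.667c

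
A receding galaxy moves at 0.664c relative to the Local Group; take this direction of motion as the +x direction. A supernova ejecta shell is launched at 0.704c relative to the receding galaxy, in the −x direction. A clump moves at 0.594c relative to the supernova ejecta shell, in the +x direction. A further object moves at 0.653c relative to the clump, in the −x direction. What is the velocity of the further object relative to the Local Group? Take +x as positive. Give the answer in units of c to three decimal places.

-0.170c

Apply u = (u' + v)/(1 + u'v/c²) successively, working outward toward the Local Group.
Start: velocity of the receding galaxy relative to the Local Group = 0.6640c.
Compose with the supernova ejecta shell (u' = -0.704 in the receding galaxy frame): u_1 = (-0.704 + 0.664) / (1 + (-0.704)·0.664) = -0.0400/0.5325 = -0.0751.
Compose with the clump (u' = 0.594 in the supernova ejecta shell frame): u_2 = (0.594 + (-0.075)) / (1 + 0.594·(-0.075)) = 0.5189/0.9554 = 0.5431.
Compose with the further object (u' = -0.653 in the clump frame): u_3 = (-0.653 + 0.543) / (1 + (-0.653)·0.543) = -0.1099/0.6453 = -0.1703.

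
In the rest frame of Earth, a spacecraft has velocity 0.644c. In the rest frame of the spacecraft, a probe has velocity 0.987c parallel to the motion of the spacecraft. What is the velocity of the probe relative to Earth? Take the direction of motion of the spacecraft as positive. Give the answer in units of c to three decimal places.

With v = 0.644 and u' = 0.987 (in units of c),
u = (u' + v)/(1 + u'v/c²):
u = (0.987 + 0.644) / (1 + 0.987·0.644) = 1.6310/1.6356 = 0.9972

0.997c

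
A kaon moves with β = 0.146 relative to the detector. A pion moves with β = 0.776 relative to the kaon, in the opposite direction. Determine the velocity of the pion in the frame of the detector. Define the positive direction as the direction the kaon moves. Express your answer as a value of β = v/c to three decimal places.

β = -0.710

With v = 0.146 and u' = -0.776 (in units of c),
u = (u' + v)/(1 + u'v/c²):
u = (-0.776 + 0.146) / (1 + (-0.776)·0.146) = -0.6300/0.8867 = -0.7105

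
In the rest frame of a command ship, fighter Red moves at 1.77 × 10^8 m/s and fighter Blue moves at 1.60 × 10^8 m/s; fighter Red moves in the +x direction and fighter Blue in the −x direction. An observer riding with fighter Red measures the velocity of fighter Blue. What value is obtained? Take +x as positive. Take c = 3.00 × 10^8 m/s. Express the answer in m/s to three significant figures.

-2.56 × 10^8 m/s

β_A = 0.590, β_B = -0.533 (dividing each by c = 3.00 × 10^8 m/s).
Transform to A's frame with the inverse velocity-addition law: u' = (u − v)/(1 − uv/c²), taking u = β_B and v = β_A.
u' = (-0.533 − 0.590) / (1 − (0.590)(-0.533)) = -1.1233/1.3147 = -0.8545.
u' = -0.8545 × 3.00 × 10^8 m/s.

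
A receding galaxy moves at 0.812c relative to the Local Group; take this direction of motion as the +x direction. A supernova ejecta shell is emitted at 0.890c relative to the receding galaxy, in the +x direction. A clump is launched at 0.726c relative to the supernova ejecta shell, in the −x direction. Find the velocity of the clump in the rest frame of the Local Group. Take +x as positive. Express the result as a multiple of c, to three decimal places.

Apply u = (u' + v)/(1 + u'v/c²) successively, working outward toward the Local Group.
Start: velocity of the receding galaxy relative to the Local Group = 0.8120c.
Compose with the supernova ejecta shell (u' = 0.890 in the receding galaxy frame): u_1 = (0.890 + 0.812) / (1 + 0.890·0.812) = 1.7020/1.7227 = 0.9880.
Compose with the clump (u' = -0.726 in the supernova ejecta shell frame): u_2 = (-0.726 + 0.988) / (1 + (-0.726)·0.988) = 0.2620/0.2827 = 0.9267.

+0.927c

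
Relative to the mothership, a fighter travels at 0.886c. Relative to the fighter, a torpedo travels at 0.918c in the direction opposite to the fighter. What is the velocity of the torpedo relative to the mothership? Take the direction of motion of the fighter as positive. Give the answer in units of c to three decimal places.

-0.171c

With v = 0.886 and u' = -0.918 (in units of c),
u = (u' + v)/(1 + u'v/c²):
u = (-0.918 + 0.886) / (1 + (-0.918)·0.886) = -0.0320/0.1867 = -0.1714
(Galilean addition would give -0.032c.)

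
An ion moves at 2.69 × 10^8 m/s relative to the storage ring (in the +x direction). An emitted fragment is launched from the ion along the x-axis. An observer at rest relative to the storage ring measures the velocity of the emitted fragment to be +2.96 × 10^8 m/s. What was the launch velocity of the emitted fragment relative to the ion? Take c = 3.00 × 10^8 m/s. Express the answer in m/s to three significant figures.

v = 0.897c, u = 0.987c.
Invert the composition law: u' = (u − v)/(1 − uv/c²).
u' = (0.987 − 0.897) / (1 − (0.987)(0.897)) = 0.0900/0.1153 = 0.7806.
u' = 0.7806 × 3.00 × 10^8 m/s.

+2.34 × 10^8 m/s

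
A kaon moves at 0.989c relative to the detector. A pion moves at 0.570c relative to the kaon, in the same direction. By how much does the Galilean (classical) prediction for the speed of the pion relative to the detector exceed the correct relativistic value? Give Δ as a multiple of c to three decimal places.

Galilean: u_cl = 0.570 + 0.989 = 1.5590.
Relativistic: u_rel = (0.570 + 0.989) / (1 + 0.570·0.989) = 1.5590/1.5637 = 0.9970.
Δ = 1.5590 − 0.9970 = 0.5620.
(The classical prediction exceeds c; the relativistic result does not.)

Δ = 0.562c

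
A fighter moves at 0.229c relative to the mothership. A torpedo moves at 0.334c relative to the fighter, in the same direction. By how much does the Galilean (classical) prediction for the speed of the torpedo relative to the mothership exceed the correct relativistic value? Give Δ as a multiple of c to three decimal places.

Galilean: u_cl = 0.334 + 0.229 = 0.5630.
Relativistic: u_rel = (0.334 + 0.229) / (1 + 0.334·0.229) = 0.5630/1.0765 = 0.5230.
Δ = 0.5630 − 0.5230 = 0.0400.

Δ = 0.040c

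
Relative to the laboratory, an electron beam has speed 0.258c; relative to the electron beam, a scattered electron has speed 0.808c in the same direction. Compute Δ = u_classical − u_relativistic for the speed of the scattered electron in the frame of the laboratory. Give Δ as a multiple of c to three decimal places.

Δ = 0.184c

Galilean: u_cl = 0.808 + 0.258 = 1.0660.
Relativistic: u_rel = (0.808 + 0.258) / (1 + 0.808·0.258) = 1.0660/1.2085 = 0.8821.
Δ = 1.0660 − 0.8821 = 0.1839.
(The classical prediction exceeds c; the relativistic result does not.)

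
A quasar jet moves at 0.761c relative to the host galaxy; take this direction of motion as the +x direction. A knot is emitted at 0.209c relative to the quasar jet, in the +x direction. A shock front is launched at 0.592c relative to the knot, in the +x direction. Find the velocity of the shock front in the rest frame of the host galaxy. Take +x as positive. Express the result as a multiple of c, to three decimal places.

Apply u = (u' + v)/(1 + u'v/c²) successively, working outward toward the host galaxy.
Start: velocity of the quasar jet relative to the host galaxy = 0.7610c.
Compose with the knot (u' = 0.209 in the quasar jet frame): u_1 = (0.209 + 0.761) / (1 + 0.209·0.761) = 0.9700/1.1590 = 0.8369.
Compose with the shock front (u' = 0.592 in the knot frame): u_2 = (0.592 + 0.837) / (1 + 0.592·0.837) = 1.4289/1.4954 = 0.9555.

0.955c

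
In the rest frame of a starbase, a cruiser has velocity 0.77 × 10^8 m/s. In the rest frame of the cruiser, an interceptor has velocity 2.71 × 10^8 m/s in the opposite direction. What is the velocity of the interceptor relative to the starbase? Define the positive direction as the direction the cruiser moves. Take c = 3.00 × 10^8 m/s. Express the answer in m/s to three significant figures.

-2.53 × 10^8 m/s

In units of c (dividing by 3.00 × 10^8 m/s): v = 0.257, u' = -0.903.
u = (u' + v)/(1 + u'v/c²):
u = (-0.903 + 0.257) / (1 + (-0.903)·0.257) = -0.6467/0.7681 = -0.8419
Converting back: u = -0.8419 × 3.00 × 10^8 m/s.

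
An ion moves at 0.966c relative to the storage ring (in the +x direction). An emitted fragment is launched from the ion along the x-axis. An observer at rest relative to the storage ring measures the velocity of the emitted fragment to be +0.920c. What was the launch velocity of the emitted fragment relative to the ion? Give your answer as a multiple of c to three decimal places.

-0.413c

Invert the composition law: u' = (u − v)/(1 − uv/c²).
u' = (0.920 − 0.966) / (1 − (0.920)(0.966)) = -0.0460/0.1113 = -0.4134.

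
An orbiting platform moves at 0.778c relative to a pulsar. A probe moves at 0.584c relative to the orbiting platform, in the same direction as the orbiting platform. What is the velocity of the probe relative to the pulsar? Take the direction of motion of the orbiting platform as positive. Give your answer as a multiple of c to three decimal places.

With v = 0.778 and u' = 0.584 (in units of c),
u = (u' + v)/(1 + u'v/c²):
u = (0.584 + 0.778) / (1 + 0.584·0.778) = 1.3620/1.4544 = 0.9365
(Galilean addition would give +1.362c, exceeding c.)

0.936c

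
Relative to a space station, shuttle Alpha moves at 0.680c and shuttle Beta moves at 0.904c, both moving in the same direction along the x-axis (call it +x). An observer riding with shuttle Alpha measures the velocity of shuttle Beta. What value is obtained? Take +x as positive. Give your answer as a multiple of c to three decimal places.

β_A = 0.680, β_B = 0.904.
Transform to A's frame with the inverse velocity-addition law: u' = (u − v)/(1 − uv/c²), taking u = β_B and v = β_A.
u' = (0.904 − 0.680) / (1 − (0.680)(0.904)) = 0.2240/0.3853 = 0.5814.

+0.581c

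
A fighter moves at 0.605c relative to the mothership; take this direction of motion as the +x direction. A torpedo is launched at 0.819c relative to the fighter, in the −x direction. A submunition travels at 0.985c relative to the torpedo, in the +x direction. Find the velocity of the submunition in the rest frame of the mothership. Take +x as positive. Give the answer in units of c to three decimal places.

Apply u = (u' + v)/(1 + u'v/c²) successively, working outward toward the mothership.
Start: velocity of the fighter relative to the mothership = 0.6050c.
Compose with the torpedo (u' = -0.819 in the fighter frame): u_1 = (-0.819 + 0.605) / (1 + (-0.819)·0.605) = -0.2140/0.5045 = -0.4242.
Compose with the submunition (u' = 0.985 in the torpedo frame): u_2 = (0.985 + (-0.424)) / (1 + 0.985·(-0.424)) = 0.5608/0.5822 = 0.9633.

+0.963c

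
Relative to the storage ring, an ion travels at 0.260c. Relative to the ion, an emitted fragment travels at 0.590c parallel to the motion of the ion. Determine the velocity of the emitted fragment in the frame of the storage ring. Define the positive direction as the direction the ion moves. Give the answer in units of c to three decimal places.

With v = 0.260 and u' = 0.590 (in units of c),
u = (u' + v)/(1 + u'v/c²):
u = (0.590 + 0.260) / (1 + 0.590·0.260) = 0.8500/1.1534 = 0.7370
(Galilean addition would give +0.850c.)

0.737c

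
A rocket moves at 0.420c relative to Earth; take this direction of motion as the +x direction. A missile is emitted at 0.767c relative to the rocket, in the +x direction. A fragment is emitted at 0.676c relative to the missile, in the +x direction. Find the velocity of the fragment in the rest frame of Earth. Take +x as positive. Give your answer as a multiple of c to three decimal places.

Apply u = (u' + v)/(1 + u'v/c²) successively, working outward toward Earth.
Start: velocity of the rocket relative to Earth = 0.4200c.
Compose with the missile (u' = 0.767 in the rocket frame): u_1 = (0.767 + 0.420) / (1 + 0.767·0.420) = 1.1870/1.3221 = 0.8978.
Compose with the fragment (u' = 0.676 in the missile frame): u_2 = (0.676 + 0.898) / (1 + 0.676·0.898) = 1.5738/1.6069 = 0.9794.

0.979c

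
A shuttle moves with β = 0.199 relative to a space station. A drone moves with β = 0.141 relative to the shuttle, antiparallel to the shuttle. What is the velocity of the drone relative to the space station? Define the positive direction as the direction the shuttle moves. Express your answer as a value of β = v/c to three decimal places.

With v = 0.199 and u' = -0.141 (in units of c),
u = (u' + v)/(1 + u'v/c²):
u = (-0.141 + 0.199) / (1 + (-0.141)·0.199) = 0.0580/0.9719 = 0.0597

β = +0.060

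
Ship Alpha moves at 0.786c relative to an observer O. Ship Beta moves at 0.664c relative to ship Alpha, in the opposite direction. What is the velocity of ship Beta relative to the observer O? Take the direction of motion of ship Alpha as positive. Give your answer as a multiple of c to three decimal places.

With v = 0.786 and u' = -0.664 (in units of c),
u = (u' + v)/(1 + u'v/c²):
u = (-0.664 + 0.786) / (1 + (-0.664)·0.786) = 0.1220/0.4781 = 0.2552
(Galilean addition would give +0.122c.)

+0.255c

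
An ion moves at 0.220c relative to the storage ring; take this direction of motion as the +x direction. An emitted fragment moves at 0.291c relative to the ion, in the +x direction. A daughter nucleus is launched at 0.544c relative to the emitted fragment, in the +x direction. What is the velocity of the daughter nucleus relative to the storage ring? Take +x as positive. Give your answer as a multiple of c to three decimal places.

0.812c

Apply u = (u' + v)/(1 + u'v/c²) successively, working outward toward the storage ring.
Start: velocity of the ion relative to the storage ring = 0.2200c.
Compose with the emitted fragment (u' = 0.291 in the ion frame): u_1 = (0.291 + 0.220) / (1 + 0.291·0.220) = 0.5110/1.0640 = 0.4803.
Compose with the daughter nucleus (u' = 0.544 in the emitted fragment frame): u_2 = (0.544 + 0.480) / (1 + 0.544·0.480) = 1.0243/1.2613 = 0.8121.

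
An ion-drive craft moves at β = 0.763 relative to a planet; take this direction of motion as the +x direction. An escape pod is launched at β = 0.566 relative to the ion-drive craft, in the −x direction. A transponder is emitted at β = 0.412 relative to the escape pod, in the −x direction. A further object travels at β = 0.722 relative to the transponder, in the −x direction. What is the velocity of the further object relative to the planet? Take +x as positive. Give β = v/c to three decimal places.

β = -0.757

Apply u = (u' + v)/(1 + u'v/c²) successively, working outward toward the planet.
Start: velocity of the ion-drive craft relative to the planet = 0.7630c.
Compose with the escape pod (u' = -0.566 in the ion-drive craft frame): u_1 = (-0.566 + 0.763) / (1 + (-0.566)·0.763) = 0.1970/0.5681 = 0.3467.
Compose with the transponder (u' = -0.412 in the escape pod frame): u_2 = (-0.412 + 0.347) / (1 + (-0.412)·0.347) = -0.0653/0.8571 = -0.0761.
Compose with the further object (u' = -0.722 in the transponder frame): u_3 = (-0.722 + (-0.076)) / (1 + (-0.722)·(-0.076)) = -0.7981/1.0550 = -0.7565.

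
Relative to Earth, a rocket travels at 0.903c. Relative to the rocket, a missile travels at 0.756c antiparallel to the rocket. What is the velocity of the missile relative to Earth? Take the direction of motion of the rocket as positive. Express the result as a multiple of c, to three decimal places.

+0.463c

With v = 0.903 and u' = -0.756 (in units of c),
u = (u' + v)/(1 + u'v/c²):
u = (-0.756 + 0.903) / (1 + (-0.756)·0.903) = 0.1470/0.3173 = 0.4632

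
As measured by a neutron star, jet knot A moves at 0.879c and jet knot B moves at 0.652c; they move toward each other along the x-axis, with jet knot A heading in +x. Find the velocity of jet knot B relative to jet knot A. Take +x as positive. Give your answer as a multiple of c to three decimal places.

-0.973c

β_A = 0.879, β_B = -0.652.
Transform to A's frame with the inverse velocity-addition law: u' = (u − v)/(1 − uv/c²), taking u = β_B and v = β_A.
u' = (-0.652 − 0.879) / (1 − (0.879)(-0.652)) = -1.5310/1.5731 = -0.9732.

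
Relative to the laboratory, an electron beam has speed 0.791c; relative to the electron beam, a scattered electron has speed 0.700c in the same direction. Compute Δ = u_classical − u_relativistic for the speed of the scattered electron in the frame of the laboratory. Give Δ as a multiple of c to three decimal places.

Galilean: u_cl = 0.700 + 0.791 = 1.4910.
Relativistic: u_rel = (0.700 + 0.791) / (1 + 0.700·0.791) = 1.4910/1.5537 = 0.9596.
Δ = 1.4910 − 0.9596 = 0.5314.
(The classical prediction exceeds c; the relativistic result does not.)

Δ = 0.531c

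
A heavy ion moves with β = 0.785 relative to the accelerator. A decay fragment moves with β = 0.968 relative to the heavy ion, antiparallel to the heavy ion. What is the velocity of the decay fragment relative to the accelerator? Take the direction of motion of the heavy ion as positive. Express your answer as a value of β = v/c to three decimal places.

β = -0.762

With v = 0.785 and u' = -0.968 (in units of c),
u = (u' + v)/(1 + u'v/c²):
u = (-0.968 + 0.785) / (1 + (-0.968)·0.785) = -0.1830/0.2401 = -0.7621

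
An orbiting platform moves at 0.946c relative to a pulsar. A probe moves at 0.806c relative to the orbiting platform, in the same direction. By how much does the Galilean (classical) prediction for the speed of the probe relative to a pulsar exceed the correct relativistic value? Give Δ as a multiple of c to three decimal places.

Galilean: u_cl = 0.806 + 0.946 = 1.7520.
Relativistic: u_rel = (0.806 + 0.946) / (1 + 0.806·0.946) = 1.7520/1.7625 = 0.9941.
Δ = 1.7520 − 0.9941 = 0.7579.
(The classical prediction exceeds c; the relativistic result does not.)

Δ = 0.758c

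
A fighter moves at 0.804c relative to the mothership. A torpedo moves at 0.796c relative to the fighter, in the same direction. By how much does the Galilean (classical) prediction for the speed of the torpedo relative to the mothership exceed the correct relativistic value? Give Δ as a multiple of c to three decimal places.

Galilean: u_cl = 0.796 + 0.804 = 1.6000.
Relativistic: u_rel = (0.796 + 0.804) / (1 + 0.796·0.804) = 1.6000/1.6400 = 0.9756.
Δ = 1.6000 − 0.9756 = 0.6244.
(The classical prediction exceeds c; the relativistic result does not.)

Δ = 0.624c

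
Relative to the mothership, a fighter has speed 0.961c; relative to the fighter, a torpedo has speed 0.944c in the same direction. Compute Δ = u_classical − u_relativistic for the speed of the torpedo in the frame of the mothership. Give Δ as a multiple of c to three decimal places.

Galilean: u_cl = 0.944 + 0.961 = 1.9050.
Relativistic: u_rel = (0.944 + 0.961) / (1 + 0.944·0.961) = 1.9050/1.9072 = 0.9989.
Δ = 1.9050 − 0.9989 = 0.9061.
(The classical prediction exceeds c; the relativistic result does not.)

Δ = 0.906c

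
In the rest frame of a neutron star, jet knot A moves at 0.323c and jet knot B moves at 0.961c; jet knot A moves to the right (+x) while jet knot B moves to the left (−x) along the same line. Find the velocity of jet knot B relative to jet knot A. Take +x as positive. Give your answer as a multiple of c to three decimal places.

-0.980c

β_A = 0.323, β_B = -0.961.
Transform to A's frame with the inverse velocity-addition law: u' = (u − v)/(1 − uv/c²), taking u = β_B and v = β_A.
u' = (-0.961 − 0.323) / (1 − (0.323)(-0.961)) = -1.2840/1.3104 = -0.9799.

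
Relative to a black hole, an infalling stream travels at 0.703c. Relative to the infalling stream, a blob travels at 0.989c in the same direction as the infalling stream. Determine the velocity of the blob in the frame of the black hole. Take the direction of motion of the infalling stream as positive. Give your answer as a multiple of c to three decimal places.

With v = 0.703 and u' = 0.989 (in units of c),
u = (u' + v)/(1 + u'v/c²):
u = (0.989 + 0.703) / (1 + 0.989·0.703) = 1.6920/1.6953 = 0.9981

0.998c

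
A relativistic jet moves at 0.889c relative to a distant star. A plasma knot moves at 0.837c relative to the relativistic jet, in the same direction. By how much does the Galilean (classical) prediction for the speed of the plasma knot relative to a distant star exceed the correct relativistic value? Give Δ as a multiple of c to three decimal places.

Galilean: u_cl = 0.837 + 0.889 = 1.7260.
Relativistic: u_rel = (0.837 + 0.889) / (1 + 0.837·0.889) = 1.7260/1.7441 = 0.9896.
Δ = 1.7260 − 0.9896 = 0.7364.
(The classical prediction exceeds c; the relativistic result does not.)

Δ = 0.736c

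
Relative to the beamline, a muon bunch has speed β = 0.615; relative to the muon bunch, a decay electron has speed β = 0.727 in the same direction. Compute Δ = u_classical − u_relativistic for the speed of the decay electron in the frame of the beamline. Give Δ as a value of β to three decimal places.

Δ = 0.415

Galilean: u_cl = 0.727 + 0.615 = 1.3420.
Relativistic: u_rel = (0.727 + 0.615) / (1 + 0.727·0.615) = 1.3420/1.4471 = 0.9274.
Δ = 1.3420 − 0.9274 = 0.4146.
(The classical prediction exceeds c; the relativistic result does not.)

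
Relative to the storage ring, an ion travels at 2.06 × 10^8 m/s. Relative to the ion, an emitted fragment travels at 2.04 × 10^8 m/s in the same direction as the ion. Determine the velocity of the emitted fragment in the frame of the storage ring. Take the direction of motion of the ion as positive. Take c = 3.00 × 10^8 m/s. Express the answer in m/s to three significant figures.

In units of c (dividing by 3.00 × 10^8 m/s): v = 0.687, u' = 0.680.
u = (u' + v)/(1 + u'v/c²):
u = (0.680 + 0.687) / (1 + 0.680·0.687) = 1.3667/1.4669 = 0.9316
(Galilean addition would give +1.367c, exceeding c.)
Converting back: u = 0.9316 × 3.00 × 10^8 m/s.

2.79 × 10^8 m/s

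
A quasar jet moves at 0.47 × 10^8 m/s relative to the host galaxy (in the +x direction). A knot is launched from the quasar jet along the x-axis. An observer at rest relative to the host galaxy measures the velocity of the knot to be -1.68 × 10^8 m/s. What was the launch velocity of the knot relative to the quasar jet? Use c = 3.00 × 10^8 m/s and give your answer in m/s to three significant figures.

-1.98 × 10^8 m/s

v = 0.157c, u = -0.560c.
Invert the composition law: u' = (u − v)/(1 − uv/c²).
u' = (-0.560 − 0.157) / (1 − (-0.560)(0.157)) = -0.7167/1.0877 = -0.6589.
u' = -0.6589 × 3.00 × 10^8 m/s.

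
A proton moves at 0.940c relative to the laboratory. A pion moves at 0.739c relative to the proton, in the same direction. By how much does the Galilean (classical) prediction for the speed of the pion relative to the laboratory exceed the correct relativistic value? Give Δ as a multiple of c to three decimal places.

Galilean: u_cl = 0.739 + 0.940 = 1.6790.
Relativistic: u_rel = (0.739 + 0.940) / (1 + 0.739·0.940) = 1.6790/1.6947 = 0.9908.
Δ = 1.6790 − 0.9908 = 0.6882.
(The classical prediction exceeds c; the relativistic result does not.)

Δ = 0.688c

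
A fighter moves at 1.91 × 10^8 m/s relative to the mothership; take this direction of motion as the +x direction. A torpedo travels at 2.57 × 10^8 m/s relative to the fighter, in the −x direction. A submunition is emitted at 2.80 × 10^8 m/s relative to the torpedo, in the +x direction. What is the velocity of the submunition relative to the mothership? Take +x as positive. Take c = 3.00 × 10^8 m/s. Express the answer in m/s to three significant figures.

Apply u = (u' + v)/(1 + u'v/c²) successively, working outward toward the mothership.
(Dividing each given speed by c = 3.00 × 10^8 m/s to work in units of c.)
Start: velocity of the fighter relative to the mothership = 0.6367c.
Compose with the torpedo (u' = -0.857 in the fighter frame): u_1 = (-0.857 + 0.637) / (1 + (-0.857)·0.637) = -0.2200/0.4546 = -0.4840.
Compose with the submunition (u' = 0.933 in the torpedo frame): u_2 = (0.933 + (-0.484)) / (1 + 0.933·(-0.484)) = 0.4494/0.5483 = 0.8196.
So u = 0.8196 × 3.00 × 10^8 m/s.

+2.46 × 10^8 m/s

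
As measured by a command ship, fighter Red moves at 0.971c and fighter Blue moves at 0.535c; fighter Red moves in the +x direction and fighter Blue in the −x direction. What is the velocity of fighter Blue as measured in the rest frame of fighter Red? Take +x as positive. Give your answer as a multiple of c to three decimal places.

-0.991c

β_A = 0.971, β_B = -0.535.
Transform to A's frame with the inverse velocity-addition law: u' = (u − v)/(1 − uv/c²), taking u = β_B and v = β_A.
u' = (-0.535 − 0.971) / (1 − (0.971)(-0.535)) = -1.5060/1.5195 = -0.9911.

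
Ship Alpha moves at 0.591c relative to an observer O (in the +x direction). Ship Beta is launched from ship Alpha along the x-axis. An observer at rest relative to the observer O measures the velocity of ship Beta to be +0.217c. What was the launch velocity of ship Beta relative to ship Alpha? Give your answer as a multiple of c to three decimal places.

Invert the composition law: u' = (u − v)/(1 − uv/c²).
u' = (0.217 − 0.591) / (1 − (0.217)(0.591)) = -0.3740/0.8718 = -0.4290.

-0.429c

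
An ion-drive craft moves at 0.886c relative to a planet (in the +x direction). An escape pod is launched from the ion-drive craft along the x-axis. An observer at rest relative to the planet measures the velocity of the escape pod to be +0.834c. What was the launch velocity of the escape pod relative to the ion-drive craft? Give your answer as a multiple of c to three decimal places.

Invert the composition law: u' = (u − v)/(1 − uv/c²).
u' = (0.834 − 0.886) / (1 − (0.834)(0.886)) = -0.0520/0.2611 = -0.1992.

-0.199c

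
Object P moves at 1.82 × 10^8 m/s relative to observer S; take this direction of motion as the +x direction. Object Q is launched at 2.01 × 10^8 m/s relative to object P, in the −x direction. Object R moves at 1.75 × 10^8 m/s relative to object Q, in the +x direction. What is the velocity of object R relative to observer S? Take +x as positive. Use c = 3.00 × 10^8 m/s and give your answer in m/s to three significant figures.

+1.52 × 10^8 m/s

Apply u = (u' + v)/(1 + u'v/c²) successively, working outward toward observer S.
(Dividing each given speed by c = 3.00 × 10^8 m/s to work in units of c.)
Start: velocity of object P relative to observer S = 0.6067c.
Compose with object Q (u' = -0.670 in object P frame): u_1 = (-0.670 + 0.607) / (1 + (-0.670)·0.607) = -0.0633/0.5935 = -0.1067.
Compose with object R (u' = 0.583 in object Q frame): u_2 = (0.583 + (-0.107)) / (1 + 0.583·(-0.107)) = 0.4766/0.9378 = 0.5083.
So u = 0.5083 × 3.00 × 10^8 m/s.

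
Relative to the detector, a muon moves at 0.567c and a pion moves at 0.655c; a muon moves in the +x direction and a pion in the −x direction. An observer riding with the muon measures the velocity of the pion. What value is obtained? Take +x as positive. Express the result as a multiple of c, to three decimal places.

β_A = 0.567, β_B = -0.655.
Transform to A's frame with the inverse velocity-addition law: u' = (u − v)/(1 − uv/c²), taking u = β_B and v = β_A.
u' = (-0.655 − 0.567) / (1 − (0.567)(-0.655)) = -1.2220/1.3714 = -0.8911.

-0.891c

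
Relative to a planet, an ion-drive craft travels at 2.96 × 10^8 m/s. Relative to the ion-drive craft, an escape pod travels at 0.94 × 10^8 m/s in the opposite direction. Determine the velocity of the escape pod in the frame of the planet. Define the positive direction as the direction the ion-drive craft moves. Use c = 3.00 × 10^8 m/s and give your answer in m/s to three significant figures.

+2.92 × 10^8 m/s

In units of c (dividing by 3.00 × 10^8 m/s): v = 0.987, u' = -0.313.
u = (u' + v)/(1 + u'v/c²):
u = (-0.313 + 0.987) / (1 + (-0.313)·0.987) = 0.6733/0.6908 = 0.9747
Converting back: u = 0.9747 × 3.00 × 10^8 m/s.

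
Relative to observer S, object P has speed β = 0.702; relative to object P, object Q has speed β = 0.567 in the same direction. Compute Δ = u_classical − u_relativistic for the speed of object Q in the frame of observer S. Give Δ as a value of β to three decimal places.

Δ = 0.361

Galilean: u_cl = 0.567 + 0.702 = 1.2690.
Relativistic: u_rel = (0.567 + 0.702) / (1 + 0.567·0.702) = 1.2690/1.3980 = 0.9077.
Δ = 1.2690 − 0.9077 = 0.3613.
(The classical prediction exceeds c; the relativistic result does not.)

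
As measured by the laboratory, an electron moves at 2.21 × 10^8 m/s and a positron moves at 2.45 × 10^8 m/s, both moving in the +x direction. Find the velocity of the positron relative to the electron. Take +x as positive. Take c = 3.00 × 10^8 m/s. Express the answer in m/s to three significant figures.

β_A = 0.737, β_B = 0.817 (dividing each by c = 3.00 × 10^8 m/s).
Transform to A's frame with the inverse velocity-addition law: u' = (u − v)/(1 − uv/c²), taking u = β_B and v = β_A.
u' = (0.817 − 0.737) / (1 − (0.737)(0.817)) = 0.0800/0.3984 = 0.2008.
u' = 0.2008 × 3.00 × 10^8 m/s.

+6.02 × 10^7 m/s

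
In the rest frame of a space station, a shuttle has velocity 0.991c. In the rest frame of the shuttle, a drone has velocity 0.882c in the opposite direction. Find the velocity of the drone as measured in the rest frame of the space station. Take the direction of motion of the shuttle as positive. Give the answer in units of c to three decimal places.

With v = 0.991 and u' = -0.882 (in units of c),
u = (u' + v)/(1 + u'v/c²):
u = (-0.882 + 0.991) / (1 + (-0.882)·0.991) = 0.1090/0.1259 = 0.8655

+0.866c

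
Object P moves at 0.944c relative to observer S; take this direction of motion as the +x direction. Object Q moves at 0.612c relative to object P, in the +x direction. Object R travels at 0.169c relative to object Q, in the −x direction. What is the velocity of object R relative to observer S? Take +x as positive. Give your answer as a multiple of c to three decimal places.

Apply u = (u' + v)/(1 + u'v/c²) successively, working outward toward observer S.
Start: velocity of object P relative to observer S = 0.9440c.
Compose with object Q (u' = 0.612 in object P frame): u_1 = (0.612 + 0.944) / (1 + 0.612·0.944) = 1.5560/1.5777 = 0.9862.
Compose with object R (u' = -0.169 in object Q frame): u_2 = (-0.169 + 0.986) / (1 + (-0.169)·0.986) = 0.8172/0.8333 = 0.9807.

+0.981c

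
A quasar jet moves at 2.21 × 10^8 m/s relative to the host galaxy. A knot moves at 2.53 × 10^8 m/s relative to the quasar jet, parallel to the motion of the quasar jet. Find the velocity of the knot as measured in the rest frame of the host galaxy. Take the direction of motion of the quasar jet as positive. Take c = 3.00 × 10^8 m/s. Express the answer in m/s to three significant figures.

2.92 × 10^8 m/s

In units of c (dividing by 3.00 × 10^8 m/s): v = 0.737, u' = 0.843.
u = (u' + v)/(1 + u'v/c²):
u = (0.843 + 0.737) / (1 + 0.843·0.737) = 1.5800/1.6213 = 0.9746
Converting back: u = 0.9746 × 3.00 × 10^8 m/s.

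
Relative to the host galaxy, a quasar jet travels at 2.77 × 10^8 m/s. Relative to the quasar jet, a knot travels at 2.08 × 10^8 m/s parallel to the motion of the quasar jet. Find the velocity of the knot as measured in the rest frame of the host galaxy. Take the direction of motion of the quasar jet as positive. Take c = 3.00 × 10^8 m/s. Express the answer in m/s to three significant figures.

2.96 × 10^8 m/s

In units of c (dividing by 3.00 × 10^8 m/s): v = 0.923, u' = 0.693.
u = (u' + v)/(1 + u'v/c²):
u = (0.693 + 0.923) / (1 + 0.693·0.923) = 1.6167/1.6402 = 0.9857
Converting back: u = 0.9857 × 3.00 × 10^8 m/s.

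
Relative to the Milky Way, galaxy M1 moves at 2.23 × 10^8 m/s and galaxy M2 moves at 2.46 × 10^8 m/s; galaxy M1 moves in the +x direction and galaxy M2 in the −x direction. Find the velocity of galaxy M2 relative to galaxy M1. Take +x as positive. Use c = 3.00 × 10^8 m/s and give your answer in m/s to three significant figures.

β_A = 0.743, β_B = -0.820 (dividing each by c = 3.00 × 10^8 m/s).
Transform to A's frame with the inverse velocity-addition law: u' = (u − v)/(1 − uv/c²), taking u = β_B and v = β_A.
u' = (-0.820 − 0.743) / (1 − (0.743)(-0.820)) = -1.5633/1.6095 = -0.9713.
u' = -0.9713 × 3.00 × 10^8 m/s.

-2.91 × 10^8 m/s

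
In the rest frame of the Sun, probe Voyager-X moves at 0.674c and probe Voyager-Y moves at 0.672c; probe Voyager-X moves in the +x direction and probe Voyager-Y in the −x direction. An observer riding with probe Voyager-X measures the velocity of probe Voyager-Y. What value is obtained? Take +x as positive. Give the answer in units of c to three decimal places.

-0.926c

β_A = 0.674, β_B = -0.672.
Transform to A's frame with the inverse velocity-addition law: u' = (u − v)/(1 − uv/c²), taking u = β_B and v = β_A.
u' = (-0.672 − 0.674) / (1 − (0.674)(-0.672)) = -1.3460/1.4529 = -0.9264.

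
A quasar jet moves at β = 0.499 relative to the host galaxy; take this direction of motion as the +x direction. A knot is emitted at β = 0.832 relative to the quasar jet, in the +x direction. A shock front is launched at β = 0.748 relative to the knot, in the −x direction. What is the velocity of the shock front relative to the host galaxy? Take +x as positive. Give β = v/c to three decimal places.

β = +0.649

Apply u = (u' + v)/(1 + u'v/c²) successively, working outward toward the host galaxy.
Start: velocity of the quasar jet relative to the host galaxy = 0.4990c.
Compose with the knot (u' = 0.832 in the quasar jet frame): u_1 = (0.832 + 0.499) / (1 + 0.832·0.499) = 1.3310/1.4152 = 0.9405.
Compose with the shock front (u' = -0.748 in the knot frame): u_2 = (-0.748 + 0.941) / (1 + (-0.748)·0.941) = 0.1925/0.2965 = 0.6494.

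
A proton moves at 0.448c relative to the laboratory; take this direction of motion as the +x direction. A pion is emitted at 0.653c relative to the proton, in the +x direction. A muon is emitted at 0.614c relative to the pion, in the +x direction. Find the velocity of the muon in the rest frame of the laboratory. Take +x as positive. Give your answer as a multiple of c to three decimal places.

Apply u = (u' + v)/(1 + u'v/c²) successively, working outward toward the laboratory.
Start: velocity of the proton relative to the laboratory = 0.4480c.
Compose with the pion (u' = 0.653 in the proton frame): u_1 = (0.653 + 0.448) / (1 + 0.653·0.448) = 1.1010/1.2925 = 0.8518.
Compose with the muon (u' = 0.614 in the pion frame): u_2 = (0.614 + 0.852) / (1 + 0.614·0.852) = 1.4658/1.5230 = 0.9624.

0.962c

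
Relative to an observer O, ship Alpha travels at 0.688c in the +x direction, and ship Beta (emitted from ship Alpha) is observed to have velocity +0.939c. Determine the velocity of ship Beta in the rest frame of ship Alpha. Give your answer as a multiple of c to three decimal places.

Invert the composition law: u' = (u − v)/(1 − uv/c²).
u' = (0.939 − 0.688) / (1 − (0.939)(0.688)) = 0.2510/0.3540 = 0.7091.

+0.709c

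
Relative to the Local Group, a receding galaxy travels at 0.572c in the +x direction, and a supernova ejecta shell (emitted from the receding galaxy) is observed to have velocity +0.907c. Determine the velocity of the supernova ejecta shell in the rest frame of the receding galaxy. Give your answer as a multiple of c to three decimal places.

+0.696c

Invert the composition law: u' = (u − v)/(1 − uv/c²).
u' = (0.907 − 0.572) / (1 − (0.907)(0.572)) = 0.3350/0.4812 = 0.6962.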